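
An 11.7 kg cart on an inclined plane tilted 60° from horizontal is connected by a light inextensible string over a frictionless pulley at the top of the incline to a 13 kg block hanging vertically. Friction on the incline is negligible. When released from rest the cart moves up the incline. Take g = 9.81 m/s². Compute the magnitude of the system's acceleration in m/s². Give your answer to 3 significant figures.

For the cart on the incline: the weight component along the slope is m₁g sin 60° = 11.7 × 9.81 × 0.8660 = 99.397 N and the normal force is N = m₁g cos 60° = 57.389 N.
Newton's second law for the cart (up-slope positive): T − 99.397 = 11.7 a. For the hanging block (downward positive): 13 × 9.81 − T = 13 a.
Adding the two equations eliminates T: 28.133 = 24.7 a, so a = 1.1390 m/s².

1.14 m/s²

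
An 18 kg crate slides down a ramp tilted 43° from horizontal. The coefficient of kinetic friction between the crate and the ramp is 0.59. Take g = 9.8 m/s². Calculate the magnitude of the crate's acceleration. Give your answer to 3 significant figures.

2.45 m/s²

Resolving the weight along the incline: the component pulling the crate down the slope is mg sin 43° = 18 × 9.8 × 0.6820 = 120.305 N, and the normal force is N = mg cos 43° = 18 × 9.8 × 0.7314 = 129.019 N.
Kinetic friction acts up the slope with magnitude f = μN = 0.59 × 129.019 = 76.121 N.
Net force along the incline is 120.305 − 76.121 = 44.184 N, so a = 44.184 / 18 = 2.4547 m/s².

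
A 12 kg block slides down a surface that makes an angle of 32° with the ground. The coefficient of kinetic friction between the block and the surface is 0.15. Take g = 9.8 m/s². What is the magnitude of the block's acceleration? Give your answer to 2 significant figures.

Resolving the weight along the incline: the component pulling the block down the slope is mg sin 32° = 12 × 9.8 × 0.5299 = 62.316 N, and the normal force is N = mg cos 32° = 12 × 9.8 × 0.8480 = 99.725 N.
Kinetic friction acts up the slope with magnitude f = μN = 0.15 × 99.725 = 14.959 N.
Net force along the incline is 62.316 − 14.959 = 47.357 N, so a = 47.357 / 12 = 3.9464 m/s².

3.9 m/s²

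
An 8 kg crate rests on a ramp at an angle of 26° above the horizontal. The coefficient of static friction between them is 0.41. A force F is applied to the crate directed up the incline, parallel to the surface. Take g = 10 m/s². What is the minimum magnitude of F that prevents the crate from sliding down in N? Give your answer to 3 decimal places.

The normal force is N = mg cos 26° = 71.904 N. With F at its minimum the crate is on the verge of sliding down, so static friction is at its maximum μ_s N = 0.41 × 71.904 = 29.481 N and acts up the slope.
Equilibrium along the incline: F + μ_s N = mg sin 26°, so F = 35.070 − 29.481 = 5.589 N.

5.589 N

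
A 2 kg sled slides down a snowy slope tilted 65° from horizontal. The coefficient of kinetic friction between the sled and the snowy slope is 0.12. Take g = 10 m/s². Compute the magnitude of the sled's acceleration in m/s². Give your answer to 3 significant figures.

Resolving the weight along the incline: the component pulling the sled down the slope is mg sin 65° = 2 × 10 × 0.9063 = 18.126 N, and the normal force is N = mg cos 65° = 2 × 10 × 0.4226 = 8.452 N.
Kinetic friction acts up the slope with magnitude f = μN = 0.12 × 8.452 = 1.014 N.
Net force along the incline is 18.126 − 1.014 = 17.112 N, so a = 17.112 / 2 = 8.5560 m/s².

8.56 m/s²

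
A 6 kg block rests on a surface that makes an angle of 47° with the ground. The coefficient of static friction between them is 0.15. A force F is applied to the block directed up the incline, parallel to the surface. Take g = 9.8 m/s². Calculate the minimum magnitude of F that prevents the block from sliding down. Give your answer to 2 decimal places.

36.99 N

The normal force is N = mg cos 47° = 40.102 N. With F at its minimum the block is on the verge of sliding down, so static friction is at its maximum μ_s N = 0.15 × 40.102 = 6.015 N and acts up the slope.
Equilibrium along the incline: F + μ_s N = mg sin 47°, so F = 43.004 − 6.015 = 36.989 N.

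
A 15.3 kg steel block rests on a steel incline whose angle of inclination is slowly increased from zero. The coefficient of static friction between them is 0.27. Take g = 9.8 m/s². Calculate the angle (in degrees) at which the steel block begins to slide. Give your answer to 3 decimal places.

At the threshold of sliding, static friction is at its maximum μ_s N and exactly balances the weight component along the incline: mg sin θ = μ_s mg cos θ.
Hence tan θ = μ_s = 0.27, so θ = arctan(0.27) = 15.1096°.

15.110°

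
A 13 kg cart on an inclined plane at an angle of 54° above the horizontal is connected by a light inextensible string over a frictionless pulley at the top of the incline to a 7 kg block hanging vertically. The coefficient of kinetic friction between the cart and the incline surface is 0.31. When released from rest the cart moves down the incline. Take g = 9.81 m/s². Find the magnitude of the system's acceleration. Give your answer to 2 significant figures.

For the cart on the incline: the weight component along the slope is m₁g sin 54° = 13 × 9.81 × 0.8090 = 103.172 N and the normal force is N = m₁g cos 54° = 74.960 N.
Kinetic friction opposes the cart's motion down the incline: f = μN = 0.31 × 74.960 = 23.238 N acting up the slope.
Newton's second law for the cart (down-slope positive): 103.172 − 23.238 − T = 13 a. For the hanging block (upward positive): T − 7 × 9.81 = 7 a.
Adding the two equations eliminates T: 11.264 = 20 a, so a = 0.5632 m/s².

0.56 m/s²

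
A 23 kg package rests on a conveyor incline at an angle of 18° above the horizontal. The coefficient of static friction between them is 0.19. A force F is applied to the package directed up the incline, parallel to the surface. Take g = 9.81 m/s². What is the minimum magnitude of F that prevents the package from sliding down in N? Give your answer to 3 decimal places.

28.952 N

The normal force is N = mg cos 18° = 214.587 N. With F at its minimum the package is on the verge of sliding down, so static friction is at its maximum μ_s N = 0.19 × 214.587 = 40.772 N and acts up the slope.
Equilibrium along the incline: F + μ_s N = mg sin 18°, so F = 69.724 − 40.772 = 28.952 N.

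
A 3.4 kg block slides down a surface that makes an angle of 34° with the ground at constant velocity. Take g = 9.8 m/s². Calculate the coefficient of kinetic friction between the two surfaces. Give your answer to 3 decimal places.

0.675

At constant velocity the net force along the incline is zero: mg sin 34° = μ mg cos 34°.
So μ = tan 34° = 0.5592 / 0.8290 = 0.6745.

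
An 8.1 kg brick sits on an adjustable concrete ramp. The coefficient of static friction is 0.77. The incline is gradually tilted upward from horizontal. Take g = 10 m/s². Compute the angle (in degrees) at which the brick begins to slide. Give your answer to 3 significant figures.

37.6°

At the threshold of sliding, static friction is at its maximum μ_s N and exactly balances the weight component along the incline: mg sin θ = μ_s mg cos θ.
Hence tan θ = μ_s = 0.77, so θ = arctan(0.77) = 37.5963°.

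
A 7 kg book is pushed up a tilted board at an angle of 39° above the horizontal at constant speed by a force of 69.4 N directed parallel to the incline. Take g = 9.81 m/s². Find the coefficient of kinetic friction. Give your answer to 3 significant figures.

0.491

At constant speed ΣF = 0 along the incline. The applied 69.4 N acts up the slope; the weight component mg sin 39° = 43.215 N and kinetic friction μN both act down the slope.
So 69.4 = 43.215 + μ × 53.367, giving μ = (69.4 − 43.215) / 53.367 = 0.4907.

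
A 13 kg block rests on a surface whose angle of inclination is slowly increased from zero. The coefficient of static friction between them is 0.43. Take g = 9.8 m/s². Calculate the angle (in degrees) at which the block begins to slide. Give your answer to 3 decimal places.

At the threshold of sliding, static friction is at its maximum μ_s N and exactly balances the weight component along the incline: mg sin θ = μ_s mg cos θ.
Hence tan θ = μ_s = 0.43, so θ = arctan(0.43) = 23.2677°.

23.268°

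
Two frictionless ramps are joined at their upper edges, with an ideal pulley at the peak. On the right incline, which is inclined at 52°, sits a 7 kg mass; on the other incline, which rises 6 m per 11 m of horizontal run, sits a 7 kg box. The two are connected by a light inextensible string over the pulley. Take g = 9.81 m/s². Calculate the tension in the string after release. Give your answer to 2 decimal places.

43.50 N

Resolve each weight along its own incline: the 7 kg mass has component 7 × 9.81 × sin 52° = 54.113 N down its slope, and the 7 kg mass has 7 × 9.81 × sin 28.61° = 32.883 N down its slope.
The 7 kg side's 54.113 N exceeds the other side's 32.883 N, so that mass slides down and the 7 kg mass slides up. Taking that direction as positive, Newton's second law for the whole system gives 54.113 − 32.883 = (7 + 7) a, so a = 21.230 / 14 = 1.5164 m/s².
For the 7 kg mass (up-slope positive): T − 32.883 = 7 × 1.5164, so T = 43.498 N.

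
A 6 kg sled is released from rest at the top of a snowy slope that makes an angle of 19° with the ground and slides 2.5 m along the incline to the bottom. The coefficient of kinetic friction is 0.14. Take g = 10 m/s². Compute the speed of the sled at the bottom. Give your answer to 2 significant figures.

The weight component along the incline is mg sin 19° = 19.534 N and the normal force is N = mg cos 19° = 56.731 N.
Friction up the slope is f = μN = 0.14 × 56.731 = 7.942 N, so the net downslope force is 19.534 − 7.942 = 11.592 N and a = 11.592 / 6 = 1.9320 m/s².
Starting from rest over a distance of 2.5 m, v² = 2aL = 2 × 1.9320 × 2.5 = 9.6600, so v = 3.1081 m/s.

3.1 m/s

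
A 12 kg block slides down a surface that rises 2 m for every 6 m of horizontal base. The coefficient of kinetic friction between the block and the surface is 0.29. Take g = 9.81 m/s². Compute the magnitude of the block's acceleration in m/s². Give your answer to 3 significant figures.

0.403 m/s²

Resolving the weight along the incline: the component pulling the block down the slope is mg sin 18.43° = 12 × 9.81 × 0.3162 = 37.223 N, and the normal force is N = mg cos 18.43° = 12 × 9.81 × 0.9487 = 111.681 N.
Kinetic friction acts up the slope with magnitude f = μN = 0.29 × 111.681 = 32.387 N.
Net force along the incline is 37.223 − 32.387 = 4.836 N, so a = 4.836 / 12 = 0.4030 m/s².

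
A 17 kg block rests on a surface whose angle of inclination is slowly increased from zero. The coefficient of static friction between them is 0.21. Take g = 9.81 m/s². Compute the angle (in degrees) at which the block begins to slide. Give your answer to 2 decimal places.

11.86°

At the threshold of sliding, static friction is at its maximum μ_s N and exactly balances the weight component along the incline: mg sin θ = μ_s mg cos θ.
Hence tan θ = μ_s = 0.21, so θ = arctan(0.21) = 11.8598°.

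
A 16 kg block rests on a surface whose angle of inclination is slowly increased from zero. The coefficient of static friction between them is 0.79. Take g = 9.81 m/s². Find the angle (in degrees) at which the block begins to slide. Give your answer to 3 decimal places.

38.309°

At the threshold of sliding, static friction is at its maximum μ_s N and exactly balances the weight component along the incline: mg sin θ = μ_s mg cos θ.
Hence tan θ = μ_s = 0.79, so θ = arctan(0.79) = 38.3087°.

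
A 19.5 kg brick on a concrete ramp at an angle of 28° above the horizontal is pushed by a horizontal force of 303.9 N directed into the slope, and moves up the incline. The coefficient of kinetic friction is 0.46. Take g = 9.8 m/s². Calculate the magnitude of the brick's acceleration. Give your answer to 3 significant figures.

The horizontal push has components F cos 28° = 303.9 × 0.8829 = 268.313 N up the incline and F sin 28° = 303.9 × 0.4695 = 142.681 N pressing into the surface.
The normal force is therefore N = mg cos 28° + F sin 28° = 168.722 + 142.681 = 311.403 N, and kinetic friction down the slope is μN = 0.46 × 311.403 = 143.245 N.
Along the incline: F cos 28° − mg sin 28° − μN = ma, so 268.313 − 89.721 − 143.245 = 19.5 a, giving a = 1.8127 m/s².

1.81 m/s²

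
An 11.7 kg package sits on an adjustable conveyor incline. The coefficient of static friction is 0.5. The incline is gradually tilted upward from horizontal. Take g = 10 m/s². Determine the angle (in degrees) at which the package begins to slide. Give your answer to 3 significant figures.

26.6°

At the threshold of sliding, static friction is at its maximum μ_s N and exactly balances the weight component along the incline: mg sin θ = μ_s mg cos θ.
Hence tan θ = μ_s = 0.5, so θ = arctan(0.5) = 26.5651°.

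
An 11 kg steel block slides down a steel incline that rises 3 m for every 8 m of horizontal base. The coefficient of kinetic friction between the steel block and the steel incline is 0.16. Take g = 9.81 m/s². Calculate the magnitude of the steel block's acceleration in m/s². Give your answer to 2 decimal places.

1.97 m/s²

Resolving the weight along the incline: the component pulling the steel block down the slope is mg sin 20.56° = 11 × 9.81 × 0.3511 = 37.887 N, and the normal force is N = mg cos 20.56° = 11 × 9.81 × 0.9363 = 101.036 N.
Kinetic friction acts up the slope with magnitude f = μN = 0.16 × 101.036 = 16.166 N.
Net force along the incline is 37.887 − 16.166 = 21.721 N, so a = 21.721 / 11 = 1.9746 m/s².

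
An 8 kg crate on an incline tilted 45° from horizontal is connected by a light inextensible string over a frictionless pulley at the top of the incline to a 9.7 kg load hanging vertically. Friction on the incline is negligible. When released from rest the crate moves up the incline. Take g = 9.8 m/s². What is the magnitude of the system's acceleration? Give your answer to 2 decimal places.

2.24 m/s²

For the crate on the incline: the weight component along the slope is m₁g sin 45° = 8 × 9.8 × 0.7071 = 55.437 N and the normal force is N = m₁g cos 45° = 55.437 N.
Newton's second law for the crate (up-slope positive): T − 55.437 = 8 a. For the hanging load (downward positive): 9.7 × 9.8 − T = 9.7 a.
Adding the two equations eliminates T: 39.623 = 17.7 a, so a = 2.2386 m/s².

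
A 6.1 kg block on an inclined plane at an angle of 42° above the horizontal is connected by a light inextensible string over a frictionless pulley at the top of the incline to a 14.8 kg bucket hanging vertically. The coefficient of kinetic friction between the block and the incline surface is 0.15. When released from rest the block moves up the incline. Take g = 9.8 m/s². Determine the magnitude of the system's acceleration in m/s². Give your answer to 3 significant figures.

4.71 m/s²

For the block on the incline: the weight component along the slope is m₁g sin 42° = 6.1 × 9.8 × 0.6691 = 39.999 N and the normal force is N = m₁g cos 42° = 44.425 N.
Kinetic friction opposes the block's motion up the incline: f = μN = 0.15 × 44.425 = 6.664 N acting down the slope.
Newton's second law for the block (up-slope positive): T − 39.999 − 6.664 = 6.1 a. For the hanging bucket (downward positive): 14.8 × 9.8 − T = 14.8 a.
Adding the two equations eliminates T: 98.377 = 20.9 a, so a = 4.7070 m/s².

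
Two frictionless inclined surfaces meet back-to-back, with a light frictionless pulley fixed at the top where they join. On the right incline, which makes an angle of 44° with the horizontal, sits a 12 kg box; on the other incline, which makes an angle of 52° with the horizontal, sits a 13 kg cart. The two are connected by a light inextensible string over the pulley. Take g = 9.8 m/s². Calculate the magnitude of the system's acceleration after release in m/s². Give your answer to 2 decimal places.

Resolve each weight along its own incline: the 12 kg mass has component 12 × 9.8 × sin 44° = 81.692 N down its slope, and the 13 kg mass has 13 × 9.8 × sin 52° = 100.393 N down its slope.
The 13 kg side's 100.393 N exceeds the other side's 81.692 N, so that mass slides down and the 12 kg mass slides up. Taking that direction as positive, Newton's second law for the whole system gives 100.393 − 81.692 = (12 + 13) a, so a = 18.701 / 25 = 0.7480 m/s².

0.75 m/s²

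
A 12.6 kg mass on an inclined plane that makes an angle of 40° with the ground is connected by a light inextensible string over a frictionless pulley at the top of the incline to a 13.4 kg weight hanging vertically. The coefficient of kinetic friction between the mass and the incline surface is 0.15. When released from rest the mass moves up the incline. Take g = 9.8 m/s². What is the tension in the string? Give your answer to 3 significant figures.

For the mass on the incline: the weight component along the slope is m₁g sin 40° = 12.6 × 9.8 × 0.6428 = 79.373 N and the normal force is N = m₁g cos 40° = 94.591 N.
Kinetic friction opposes the mass's motion up the incline: f = μN = 0.15 × 94.591 = 14.189 N acting down the slope.
Newton's second law for the mass (up-slope positive): T − 79.373 − 14.189 = 12.6 a. For the hanging weight (downward positive): 13.4 × 9.8 − T = 13.4 a.
Adding the two equations eliminates T: 37.758 = 26 a, so a = 1.4522 m/s².
Then from the hanging weight's equation, T = 13.4 × (9.8 − 1.4522) = 111.861 N.

112 N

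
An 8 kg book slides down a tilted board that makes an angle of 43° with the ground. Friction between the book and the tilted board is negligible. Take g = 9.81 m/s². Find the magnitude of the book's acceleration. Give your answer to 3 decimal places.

Resolving the weight along the incline: the component pulling the book down the slope is mg sin 43° = 8 × 9.81 × 0.6820 = 53.523 N, and the normal force is N = mg cos 43° = 8 × 9.81 × 0.7314 = 57.400 N.
With no friction the net force along the incline is 53.523 N, so a = g sin 43° = 53.523 / 8 = 6.6904 m/s².

6.690 m/s²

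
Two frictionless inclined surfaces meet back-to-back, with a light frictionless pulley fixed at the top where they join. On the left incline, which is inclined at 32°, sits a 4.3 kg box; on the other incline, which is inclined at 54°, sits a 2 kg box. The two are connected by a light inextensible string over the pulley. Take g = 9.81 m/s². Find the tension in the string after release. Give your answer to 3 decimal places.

17.930 N

Resolve each weight along its own incline: the 4.3 kg mass has component 4.3 × 9.81 × sin 32° = 22.354 N down its slope, and the 2 kg mass has 2 × 9.81 × sin 54° = 15.873 N down its slope.
The 4.3 kg side's 22.354 N exceeds the other side's 15.873 N, so that mass slides down and the 2 kg mass slides up. Taking that direction as positive, Newton's second law for the whole system gives 22.354 − 15.873 = (4.3 + 2) a, so a = 6.481 / 6.3 = 1.0287 m/s².
For the 2 kg mass (up-slope positive): T − 15.873 = 2 × 1.0287, so T = 17.930 N.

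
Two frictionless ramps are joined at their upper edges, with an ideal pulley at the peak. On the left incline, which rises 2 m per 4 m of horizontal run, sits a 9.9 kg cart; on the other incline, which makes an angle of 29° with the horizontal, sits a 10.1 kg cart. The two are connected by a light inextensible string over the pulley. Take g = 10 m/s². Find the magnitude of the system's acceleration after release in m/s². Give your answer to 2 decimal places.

0.23 m/s²

Resolve each weight along its own incline: the 9.9 kg mass has component 9.9 × 10 × sin 26.57° = 44.274 N down its slope, and the 10.1 kg mass has 10.1 × 10 × sin 29° = 48.966 N down its slope.
The 10.1 kg side's 48.966 N exceeds the other side's 44.274 N, so that mass slides down and the 9.9 kg mass slides up. Taking that direction as positive, Newton's second law for the whole system gives 48.966 − 44.274 = (9.9 + 10.1) a, so a = 4.692 / 20 = 0.2346 m/s².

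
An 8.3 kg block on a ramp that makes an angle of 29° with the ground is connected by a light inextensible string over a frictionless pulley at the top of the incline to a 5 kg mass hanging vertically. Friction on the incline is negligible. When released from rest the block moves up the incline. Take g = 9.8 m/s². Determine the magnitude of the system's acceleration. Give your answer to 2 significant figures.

For the block on the incline: the weight component along the slope is m₁g sin 29° = 8.3 × 9.8 × 0.4848 = 39.434 N and the normal force is N = m₁g cos 29° = 71.142 N.
Newton's second law for the block (up-slope positive): T − 39.434 = 8.3 a. For the hanging mass (downward positive): 5 × 9.8 − T = 5 a.
Adding the two equations eliminates T: 9.566 = 13.3 a, so a = 0.7192 m/s².

0.72 m/s²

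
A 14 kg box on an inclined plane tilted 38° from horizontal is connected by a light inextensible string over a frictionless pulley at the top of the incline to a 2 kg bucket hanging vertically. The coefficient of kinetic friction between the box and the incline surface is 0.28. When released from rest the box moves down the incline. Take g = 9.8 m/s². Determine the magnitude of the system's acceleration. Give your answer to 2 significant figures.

For the box on the incline: the weight component along the slope is m₁g sin 38° = 14 × 9.8 × 0.6157 = 84.474 N and the normal force is N = m₁g cos 38° = 108.115 N.
Kinetic friction opposes the box's motion down the incline: f = μN = 0.28 × 108.115 = 30.272 N acting up the slope.
Newton's second law for the box (down-slope positive): 84.474 − 30.272 − T = 14 a. For the hanging bucket (upward positive): T − 2 × 9.8 = 2 a.
Adding the two equations eliminates T: 34.602 = 16 a, so a = 2.1626 m/s².

2.2 m/s²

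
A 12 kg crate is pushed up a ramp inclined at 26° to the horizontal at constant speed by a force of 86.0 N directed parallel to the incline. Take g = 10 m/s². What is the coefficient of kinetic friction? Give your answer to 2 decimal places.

0.31

At constant speed ΣF = 0 along the incline. The applied 86.0 N acts up the slope; the weight component mg sin 26° = 52.605 N and kinetic friction μN both act down the slope.
So 86.0 = 52.605 + μ × 107.855, giving μ = (86.0 − 52.605) / 107.855 = 0.3096.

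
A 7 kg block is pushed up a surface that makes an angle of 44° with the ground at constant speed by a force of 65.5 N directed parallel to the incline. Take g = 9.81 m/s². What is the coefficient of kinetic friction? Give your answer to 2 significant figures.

At constant speed ΣF = 0 along the incline. The applied 65.5 N acts up the slope; the weight component mg sin 44° = 47.702 N and kinetic friction μN both act down the slope.
So 65.5 = 47.702 + μ × 49.397, giving μ = (65.5 − 47.702) / 49.397 = 0.3603.

0.36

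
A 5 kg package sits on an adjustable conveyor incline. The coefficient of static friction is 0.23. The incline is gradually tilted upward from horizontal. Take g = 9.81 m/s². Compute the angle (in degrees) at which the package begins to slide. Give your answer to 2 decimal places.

12.95°

At the threshold of sliding, static friction is at its maximum μ_s N and exactly balances the weight component along the incline: mg sin θ = μ_s mg cos θ.
Hence tan θ = μ_s = 0.23, so θ = arctan(0.23) = 12.9528°.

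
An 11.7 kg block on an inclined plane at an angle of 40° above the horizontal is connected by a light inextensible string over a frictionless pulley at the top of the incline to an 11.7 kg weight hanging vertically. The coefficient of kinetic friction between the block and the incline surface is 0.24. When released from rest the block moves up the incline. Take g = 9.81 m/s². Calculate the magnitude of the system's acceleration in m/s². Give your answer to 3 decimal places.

0.850 m/s²

For the block on the incline: the weight component along the slope is m₁g sin 40° = 11.7 × 9.81 × 0.6428 = 73.779 N and the normal force is N = m₁g cos 40° = 87.924 N.
Kinetic friction opposes the block's motion up the incline: f = μN = 0.24 × 87.924 = 21.102 N acting down the slope.
Newton's second law for the block (up-slope positive): T − 73.779 − 21.102 = 11.7 a. For the hanging weight (downward positive): 11.7 × 9.81 − T = 11.7 a.
Adding the two equations eliminates T: 19.896 = 23.4 a, so a = 0.8503 m/s².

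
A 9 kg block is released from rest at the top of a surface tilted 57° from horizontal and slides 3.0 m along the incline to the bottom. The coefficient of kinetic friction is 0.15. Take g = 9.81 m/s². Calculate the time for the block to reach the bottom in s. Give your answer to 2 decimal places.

The weight component along the incline is mg sin 57° = 74.046 N and the normal force is N = mg cos 57° = 48.086 N.
Friction up the slope is f = μN = 0.15 × 48.086 = 7.213 N, so the net downslope force is 74.046 − 7.213 = 66.833 N and a = 66.833 / 9 = 7.4259 m/s².
Starting from rest, L = ½at², so t = √(2L/a) = √(2 × 3.0 / 7.4259) = 0.8989 s.

0.90 s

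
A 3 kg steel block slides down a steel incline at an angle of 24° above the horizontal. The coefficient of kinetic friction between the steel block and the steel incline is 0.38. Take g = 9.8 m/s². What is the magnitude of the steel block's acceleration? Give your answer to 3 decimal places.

0.584 m/s²

Resolving the weight along the incline: the component pulling the steel block down the slope is mg sin 24° = 3 × 9.8 × 0.4067 = 11.957 N, and the normal force is N = mg cos 24° = 3 × 9.8 × 0.9135 = 26.857 N.
Kinetic friction acts up the slope with magnitude f = μN = 0.38 × 26.857 = 10.206 N.
Net force along the incline is 11.957 − 10.206 = 1.751 N, so a = 1.751 / 3 = 0.5837 m/s².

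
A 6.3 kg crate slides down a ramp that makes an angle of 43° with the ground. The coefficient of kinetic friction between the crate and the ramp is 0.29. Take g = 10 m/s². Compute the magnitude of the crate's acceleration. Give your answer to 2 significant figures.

Resolving the weight along the incline: the component pulling the crate down the slope is mg sin 43° = 6.3 × 10 × 0.6820 = 42.966 N, and the normal force is N = mg cos 43° = 6.3 × 10 × 0.7314 = 46.078 N.
Kinetic friction acts up the slope with magnitude f = μN = 0.29 × 46.078 = 13.363 N.
Net force along the incline is 42.966 − 13.363 = 29.603 N, so a = 29.603 / 6.3 = 4.6989 m/s².

4.7 m/s²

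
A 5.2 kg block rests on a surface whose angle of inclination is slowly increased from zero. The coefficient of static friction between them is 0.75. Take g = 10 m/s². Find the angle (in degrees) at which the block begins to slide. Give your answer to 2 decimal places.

At the threshold of sliding, static friction is at its maximum μ_s N and exactly balances the weight component along the incline: mg sin θ = μ_s mg cos θ.
Hence tan θ = μ_s = 0.75, so θ = arctan(0.75) = 36.8699°.

36.87°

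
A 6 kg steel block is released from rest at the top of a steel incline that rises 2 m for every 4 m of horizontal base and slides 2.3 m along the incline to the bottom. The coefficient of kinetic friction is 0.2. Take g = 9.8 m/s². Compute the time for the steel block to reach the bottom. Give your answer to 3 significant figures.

1.32 s

The weight component along the incline is mg sin 26.57° = 26.296 N and the normal force is N = mg cos 26.57° = 52.592 N.
Friction up the slope is f = μN = 0.2 × 52.592 = 10.518 N, so the net downslope force is 26.296 − 10.518 = 15.778 N and a = 15.778 / 6 = 2.6297 m/s².
Starting from rest, L = ½at², so t = √(2L/a) = √(2 × 2.3 / 2.6297) = 1.3226 s.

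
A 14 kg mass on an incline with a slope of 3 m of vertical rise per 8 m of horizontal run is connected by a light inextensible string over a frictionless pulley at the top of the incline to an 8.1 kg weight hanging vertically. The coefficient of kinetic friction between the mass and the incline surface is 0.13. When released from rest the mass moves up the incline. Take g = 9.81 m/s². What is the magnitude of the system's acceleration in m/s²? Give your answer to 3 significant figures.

0.657 m/s²

For the mass on the incline: the weight component along the slope is m₁g sin 20.56° = 14 × 9.81 × 0.3511 = 48.220 N and the normal force is N = m₁g cos 20.56° = 128.595 N.
Kinetic friction opposes the mass's motion up the incline: f = μN = 0.13 × 128.595 = 16.717 N acting down the slope.
Newton's second law for the mass (up-slope positive): T − 48.220 − 16.717 = 14 a. For the hanging weight (downward positive): 8.1 × 9.81 − T = 8.1 a.
Adding the two equations eliminates T: 14.524 = 22.1 a, so a = 0.6572 m/s².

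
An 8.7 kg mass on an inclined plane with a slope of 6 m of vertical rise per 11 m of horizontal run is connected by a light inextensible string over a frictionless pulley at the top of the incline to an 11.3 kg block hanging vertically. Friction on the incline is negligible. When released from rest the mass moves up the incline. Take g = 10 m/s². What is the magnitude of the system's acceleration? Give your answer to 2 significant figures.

3.6 m/s²

For the mass on the incline: the weight component along the slope is m₁g sin 28.61° = 8.7 × 10 × 0.4789 = 41.664 N and the normal force is N = m₁g cos 28.61° = 76.377 N.
Newton's second law for the mass (up-slope positive): T − 41.664 = 8.7 a. For the hanging block (downward positive): 11.3 × 10 − T = 11.3 a.
Adding the two equations eliminates T: 71.336 = 20 a, so a = 3.5668 m/s².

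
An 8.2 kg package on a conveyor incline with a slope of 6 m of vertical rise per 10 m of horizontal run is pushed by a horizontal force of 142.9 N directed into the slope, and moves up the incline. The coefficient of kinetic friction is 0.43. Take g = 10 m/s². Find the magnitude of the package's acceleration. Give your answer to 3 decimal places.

The horizontal push has components F cos 30.96° = 142.9 × 0.8575 = 122.537 N up the incline and F sin 30.96° = 142.9 × 0.5145 = 73.522 N pressing into the surface.
The normal force is therefore N = mg cos 30.96° + F sin 30.96° = 70.315 + 73.522 = 143.837 N, and kinetic friction down the slope is μN = 0.43 × 143.837 = 61.850 N.
Along the incline: F cos 30.96° − mg sin 30.96° − μN = ma, so 122.537 − 42.189 − 61.850 = 8.2 a, giving a = 2.2559 m/s².

2.256 m/s²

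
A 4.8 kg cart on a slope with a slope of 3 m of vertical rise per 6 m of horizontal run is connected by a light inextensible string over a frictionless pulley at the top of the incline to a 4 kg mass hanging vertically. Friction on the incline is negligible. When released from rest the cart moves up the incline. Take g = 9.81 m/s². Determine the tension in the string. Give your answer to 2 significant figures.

For the cart on the incline: the weight component along the slope is m₁g sin 26.57° = 4.8 × 9.81 × 0.4472 = 21.058 N and the normal force is N = m₁g cos 26.57° = 42.117 N.
Newton's second law for the cart (up-slope positive): T − 21.058 = 4.8 a. For the hanging mass (downward positive): 4 × 9.81 − T = 4 a.
Adding the two equations eliminates T: 18.182 = 8.8 a, so a = 2.0661 m/s².
Then from the hanging mass's equation, T = 4 × (9.81 − 2.0661) = 30.976 N.

31 N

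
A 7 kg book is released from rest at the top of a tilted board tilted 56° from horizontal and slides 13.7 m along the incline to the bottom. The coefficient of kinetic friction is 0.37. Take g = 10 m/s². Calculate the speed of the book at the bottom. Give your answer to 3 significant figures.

The weight component along the incline is mg sin 56° = 58.033 N and the normal force is N = mg cos 56° = 39.144 N.
Friction up the slope is f = μN = 0.37 × 39.144 = 14.483 N, so the net downslope force is 58.033 − 14.483 = 43.550 N and a = 43.550 / 7 = 6.2214 m/s².
Starting from rest over a distance of 13.7 m, v² = 2aL = 2 × 6.2214 × 13.7 = 170.4664, so v = 13.0563 m/s.

13.1 m/s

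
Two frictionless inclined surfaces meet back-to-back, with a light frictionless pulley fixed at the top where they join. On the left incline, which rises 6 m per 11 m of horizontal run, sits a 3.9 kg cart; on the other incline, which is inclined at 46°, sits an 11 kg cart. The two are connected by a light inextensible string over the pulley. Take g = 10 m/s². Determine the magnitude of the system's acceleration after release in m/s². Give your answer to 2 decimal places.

Resolve each weight along its own incline: the 3.9 kg mass has component 3.9 × 10 × sin 28.61° = 18.675 N down its slope, and the 11 kg mass has 11 × 10 × sin 46° = 79.127 N down its slope.
The 11 kg side's 79.127 N exceeds the other side's 18.675 N, so that mass slides down and the 3.9 kg mass slides up. Taking that direction as positive, Newton's second law for the whole system gives 79.127 − 18.675 = (3.9 + 11) a, so a = 60.452 / 14.9 = 4.0572 m/s².

4.06 m/s²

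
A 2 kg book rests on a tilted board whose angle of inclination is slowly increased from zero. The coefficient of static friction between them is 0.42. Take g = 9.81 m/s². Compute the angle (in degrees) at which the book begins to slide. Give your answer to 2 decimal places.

At the threshold of sliding, static friction is at its maximum μ_s N and exactly balances the weight component along the incline: mg sin θ = μ_s mg cos θ.
Hence tan θ = μ_s = 0.42, so θ = arctan(0.42) = 22.7824°.

22.78°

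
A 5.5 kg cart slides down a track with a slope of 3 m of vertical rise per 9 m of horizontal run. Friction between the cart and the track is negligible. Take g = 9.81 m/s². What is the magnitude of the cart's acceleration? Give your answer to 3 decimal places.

3.102 m/s²

Resolving the weight along the incline: the component pulling the cart down the slope is mg sin 18.43° = 5.5 × 9.81 × 0.3162 = 17.061 N, and the normal force is N = mg cos 18.43° = 5.5 × 9.81 × 0.9487 = 51.187 N.
With no friction the net force along the incline is 17.061 N, so a = g sin 18.43° = 17.061 / 5.5 = 3.1020 m/s².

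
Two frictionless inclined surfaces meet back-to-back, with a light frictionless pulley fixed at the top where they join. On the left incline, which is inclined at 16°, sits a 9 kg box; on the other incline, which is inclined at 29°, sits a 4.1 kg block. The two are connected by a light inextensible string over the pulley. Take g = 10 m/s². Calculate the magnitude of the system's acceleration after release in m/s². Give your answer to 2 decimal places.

Resolve each weight along its own incline: the 9 kg mass has component 9 × 10 × sin 16° = 24.807 N down its slope, and the 4.1 kg mass has 4.1 × 10 × sin 29° = 19.877 N down its slope.
The 9 kg side's 24.807 N exceeds the other side's 19.877 N, so that mass slides down and the 4.1 kg mass slides up. Taking that direction as positive, Newton's second law for the whole system gives 24.807 − 19.877 = (9 + 4.1) a, so a = 4.930 / 13.1 = 0.3763 m/s².

0.38 m/s²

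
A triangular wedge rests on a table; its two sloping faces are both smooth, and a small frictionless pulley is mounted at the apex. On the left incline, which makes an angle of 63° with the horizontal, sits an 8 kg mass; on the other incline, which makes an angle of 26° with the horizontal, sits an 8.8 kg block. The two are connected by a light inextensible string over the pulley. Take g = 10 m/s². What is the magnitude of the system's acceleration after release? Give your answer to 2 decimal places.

Resolve each weight along its own incline: the 8 kg mass has component 8 × 10 × sin 63° = 71.281 N down its slope, and the 8.8 kg mass has 8.8 × 10 × sin 26° = 38.577 N down its slope.
The 8 kg side's 71.281 N exceeds the other side's 38.577 N, so that mass slides down and the 8.8 kg mass slides up. Taking that direction as positive, Newton's second law for the whole system gives 71.281 − 38.577 = (8 + 8.8) a, so a = 32.704 / 16.8 = 1.9467 m/s².

1.95 m/s²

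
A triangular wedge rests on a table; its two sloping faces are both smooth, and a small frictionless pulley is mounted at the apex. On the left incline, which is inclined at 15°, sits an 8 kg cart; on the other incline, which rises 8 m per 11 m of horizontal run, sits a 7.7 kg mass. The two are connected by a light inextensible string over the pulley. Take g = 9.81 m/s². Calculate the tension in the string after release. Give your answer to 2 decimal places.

32.60 N

Resolve each weight along its own incline: the 8 kg mass has component 8 × 9.81 × sin 15° = 20.312 N down its slope, and the 7.7 kg mass has 7.7 × 9.81 × sin 36.03° = 44.429 N down its slope.
The 7.7 kg side's 44.429 N exceeds the other side's 20.312 N, so that mass slides down and the 8 kg mass slides up. Taking that direction as positive, Newton's second law for the whole system gives 44.429 − 20.312 = (8 + 7.7) a, so a = 24.117 / 15.7 = 1.5361 m/s².
For the 8 kg mass (up-slope positive): T − 20.312 = 8 × 1.5361, so T = 32.601 N.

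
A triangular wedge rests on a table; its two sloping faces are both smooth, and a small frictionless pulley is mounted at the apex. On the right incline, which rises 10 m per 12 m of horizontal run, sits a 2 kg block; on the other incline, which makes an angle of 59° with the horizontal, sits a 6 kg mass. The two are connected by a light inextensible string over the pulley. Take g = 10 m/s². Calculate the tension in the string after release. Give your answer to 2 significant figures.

Resolve each weight along its own incline: the 2 kg mass has component 2 × 10 × sin 39.81° = 12.804 N down its slope, and the 6 kg mass has 6 × 10 × sin 59° = 51.430 N down its slope.
The 6 kg side's 51.430 N exceeds the other side's 12.804 N, so that mass slides down and the 2 kg mass slides up. Taking that direction as positive, Newton's second law for the whole system gives 51.430 − 12.804 = (2 + 6) a, so a = 38.626 / 8 = 4.8282 m/s².
For the 2 kg mass (up-slope positive): T − 12.804 = 2 × 4.8282, so T = 22.460 N.

22 N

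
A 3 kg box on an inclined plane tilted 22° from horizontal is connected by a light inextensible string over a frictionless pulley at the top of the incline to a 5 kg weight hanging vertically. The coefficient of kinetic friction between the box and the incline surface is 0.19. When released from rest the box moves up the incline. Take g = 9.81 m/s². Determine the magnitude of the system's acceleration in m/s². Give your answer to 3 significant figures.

For the box on the incline: the weight component along the slope is m₁g sin 22° = 3 × 9.81 × 0.3746 = 11.024 N and the normal force is N = m₁g cos 22° = 27.287 N.
Kinetic friction opposes the box's motion up the incline: f = μN = 0.19 × 27.287 = 5.185 N acting down the slope.
Newton's second law for the box (up-slope positive): T − 11.024 − 5.185 = 3 a. For the hanging weight (downward positive): 5 × 9.81 − T = 5 a.
Adding the two equations eliminates T: 32.841 = 8 a, so a = 4.1051 m/s².

4.11 m/s²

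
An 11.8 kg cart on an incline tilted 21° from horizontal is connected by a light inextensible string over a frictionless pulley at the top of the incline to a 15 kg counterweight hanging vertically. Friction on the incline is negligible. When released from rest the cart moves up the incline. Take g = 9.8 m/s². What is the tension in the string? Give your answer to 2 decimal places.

87.92 N

For the cart on the incline: the weight component along the slope is m₁g sin 21° = 11.8 × 9.8 × 0.3584 = 41.445 N and the normal force is N = m₁g cos 21° = 107.959 N.
Newton's second law for the cart (up-slope positive): T − 41.445 = 11.8 a. For the hanging counterweight (downward positive): 15 × 9.8 − T = 15 a.
Adding the two equations eliminates T: 105.555 = 26.8 a, so a = 3.9386 m/s².
Then from the hanging counterweight's equation, T = 15 × (9.8 − 3.9386) = 87.921 N.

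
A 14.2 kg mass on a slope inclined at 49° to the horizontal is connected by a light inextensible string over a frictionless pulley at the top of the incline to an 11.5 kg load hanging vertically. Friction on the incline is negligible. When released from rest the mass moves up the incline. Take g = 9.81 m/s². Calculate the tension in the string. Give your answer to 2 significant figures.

For the mass on the incline: the weight component along the slope is m₁g sin 49° = 14.2 × 9.81 × 0.7547 = 105.131 N and the normal force is N = m₁g cos 49° = 91.390 N.
Newton's second law for the mass (up-slope positive): T − 105.131 = 14.2 a. For the hanging load (downward positive): 11.5 × 9.81 − T = 11.5 a.
Adding the two equations eliminates T: 7.684 = 25.7 a, so a = 0.2990 m/s².
Then from the hanging load's equation, T = 11.5 × (9.81 − 0.2990) = 109.377 N.

110 N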